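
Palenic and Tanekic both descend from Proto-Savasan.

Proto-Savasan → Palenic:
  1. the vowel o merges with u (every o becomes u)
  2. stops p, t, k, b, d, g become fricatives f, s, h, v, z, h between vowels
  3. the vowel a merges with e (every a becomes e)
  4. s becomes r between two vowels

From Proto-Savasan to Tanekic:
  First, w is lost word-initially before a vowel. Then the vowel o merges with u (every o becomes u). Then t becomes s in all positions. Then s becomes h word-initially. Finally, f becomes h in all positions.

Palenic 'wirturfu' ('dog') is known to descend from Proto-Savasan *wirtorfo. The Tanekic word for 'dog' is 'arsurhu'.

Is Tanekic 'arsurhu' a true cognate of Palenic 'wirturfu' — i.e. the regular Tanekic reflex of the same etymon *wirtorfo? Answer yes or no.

no

Derive the expected Tanekic reflex of *wirtorfo:
Tanekic: start from *wirtorfo.
  rule 1 (glide loss): wirtorfo → irtorfo
  rule 2 (vowel merger): irtorfo → irturfu
  rule 3 (unconditioned shift): irturfu → irsurfu
  rule 4: no change — irsurfu
  rule 5 (unconditioned shift): irsurfu → irsurhu
  ⇒ Tanekic irsurhu
The regular Tanekic reflex would be 'irsurhu', but the attested form is 'arsurhu'. The correspondence is irregular, so they are not cognates (the Tanekic form has a different source).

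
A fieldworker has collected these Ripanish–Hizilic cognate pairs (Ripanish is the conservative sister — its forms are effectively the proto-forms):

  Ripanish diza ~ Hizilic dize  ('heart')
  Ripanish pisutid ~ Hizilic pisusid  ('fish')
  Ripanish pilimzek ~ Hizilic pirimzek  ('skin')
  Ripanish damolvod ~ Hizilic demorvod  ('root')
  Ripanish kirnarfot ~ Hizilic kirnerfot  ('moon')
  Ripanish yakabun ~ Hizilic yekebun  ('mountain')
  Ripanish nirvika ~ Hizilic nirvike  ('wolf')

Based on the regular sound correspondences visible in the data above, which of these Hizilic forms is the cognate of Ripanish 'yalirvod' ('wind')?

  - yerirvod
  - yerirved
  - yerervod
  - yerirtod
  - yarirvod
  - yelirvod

yerirvod

yakabun ~ yekebun — Ripanish a corresponds to Hizilic e after a consonant, before a consonant other than r, m, n, p, b, f, v.
pilimzek ~ pirimzek — Ripanish l corresponds to Hizilic r between vowels (before a front vowel).
Applying these to Ripanish 'yalirvod':
  yalirvod → yelirvod   (a→e after a consonant, before a consonant other than r, m, n, p, b, f, v)
  yelirvod → yerirvod   (l→r between vowels (before a front vowel))
So the Hizilic cognate is 'yerirvod'.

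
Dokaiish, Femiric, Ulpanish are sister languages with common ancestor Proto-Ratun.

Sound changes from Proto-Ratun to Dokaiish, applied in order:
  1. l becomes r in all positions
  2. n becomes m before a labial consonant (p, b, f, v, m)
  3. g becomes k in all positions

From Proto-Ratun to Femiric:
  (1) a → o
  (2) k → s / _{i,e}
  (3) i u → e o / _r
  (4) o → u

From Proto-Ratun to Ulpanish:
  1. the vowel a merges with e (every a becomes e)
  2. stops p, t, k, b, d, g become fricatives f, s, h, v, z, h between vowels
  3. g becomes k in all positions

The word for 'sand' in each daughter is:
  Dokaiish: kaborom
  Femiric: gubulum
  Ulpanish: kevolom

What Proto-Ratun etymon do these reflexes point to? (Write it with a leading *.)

Position 1: Dokaiish has k, Femiric has g, Ulpanish has k. Femiric preserves g here (none of its changes turn any other segment into g), so the proto-segment is *g.
Position 2: Dokaiish has a, Femiric has u, Ulpanish has e. Dokaiish preserves a here (none of its changes turn any other segment into a), so the proto-segment is *a.
Position 5: Dokaiish has r, Femiric has l, Ulpanish has l. Femiric preserves l here (none of its changes turn any other segment into l), so the proto-segment is *l.
Verify the candidate proto-form against each daughter:
Dokaiish: *gabolom > gaborom > kaborom  (by unconditioned shift, unconditioned shift)
Femiric: *gabolom
  gabolom → gobolom   [vowel merger]
  gobolom (rule 2 does not apply)
  gobolom (rule 3 does not apply)
  gobolom → gubulum   [vowel merger]
  giving Femiric gubulum.
Ulpanish: start from *gabolom.
  rule 1 (vowel merger): gabolom → gebolom
  rule 2 (intervocalic lenition): gebolom → gevolom
  rule 3 (unconditioned shift): gevolom → kevolom
  ⇒ Ulpanish kevolom
Only *gabolom yields all of Dokaiish kaborom, Femiric gubulum, Ulpanish kevolom.

*gabolom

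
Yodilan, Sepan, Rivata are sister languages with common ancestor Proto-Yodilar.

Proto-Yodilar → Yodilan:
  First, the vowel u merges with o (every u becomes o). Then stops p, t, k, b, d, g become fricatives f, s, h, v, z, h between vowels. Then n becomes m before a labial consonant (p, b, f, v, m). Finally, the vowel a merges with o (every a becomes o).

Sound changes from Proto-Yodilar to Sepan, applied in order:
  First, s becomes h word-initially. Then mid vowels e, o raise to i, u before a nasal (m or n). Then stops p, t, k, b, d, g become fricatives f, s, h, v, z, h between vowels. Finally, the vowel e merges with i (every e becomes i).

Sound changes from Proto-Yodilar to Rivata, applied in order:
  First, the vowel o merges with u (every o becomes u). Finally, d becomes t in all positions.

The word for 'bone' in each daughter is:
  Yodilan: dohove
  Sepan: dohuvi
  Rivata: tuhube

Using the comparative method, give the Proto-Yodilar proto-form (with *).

Position 4: Yodilan has o, Sepan has u, Rivata has u. Taking the neighbouring segments as reconstructed: Yodilan o could go back to *a or *o or *u; Sepan u can only go back to *u; Rivata u could go back to *o or *u — the one source consistent with every daughter is *u.
Position 1: Yodilan has d, Sepan has d, Rivata has t. Yodilan preserves d here (none of its changes turn any other segment into d), so the proto-segment is *d.
Verify the candidate proto-form against each daughter:
Yodilan: start from *dohube.
  rule 1 (vowel merger): dohube → dohobe
  rule 2 (intervocalic lenition): dohobe → dohove
  rule 3: no change — dohove
  rule 4: no change — dohove
  ⇒ Yodilan dohove
Sepan: *dohube
  dohube (rule 1 does not apply)
  dohube (rule 2 does not apply)
  dohube → dohuve   [intervocalic lenition]
  dohuve → dohuvi   [vowel merger]
  giving Sepan dohuvi.
Rivata: *dohube
  dohube → duhube   [vowel merger]
  duhube → tuhube   [unconditioned shift]
  giving Rivata tuhube.
No other proto-form is consistent with every reflex, so the reconstruction is *dohube.

*dohube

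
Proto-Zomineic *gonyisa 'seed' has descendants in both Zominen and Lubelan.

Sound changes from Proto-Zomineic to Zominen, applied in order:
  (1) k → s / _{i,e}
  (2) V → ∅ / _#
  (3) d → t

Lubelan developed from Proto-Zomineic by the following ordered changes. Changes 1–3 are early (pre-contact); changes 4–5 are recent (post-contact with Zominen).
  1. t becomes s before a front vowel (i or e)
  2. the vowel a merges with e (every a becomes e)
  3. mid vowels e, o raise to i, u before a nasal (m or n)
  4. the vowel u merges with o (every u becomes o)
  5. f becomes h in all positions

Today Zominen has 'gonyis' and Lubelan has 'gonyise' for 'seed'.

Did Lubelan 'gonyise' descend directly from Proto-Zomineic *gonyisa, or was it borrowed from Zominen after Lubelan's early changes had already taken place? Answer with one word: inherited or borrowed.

inherited

If inherited, *gonyisa would pass through all of Lubelan's changes:
Lubelan: *gonyisa
  gonyisa (rule 1 does not apply)
  gonyisa → gonyise   [vowel merger]
  gonyise → gunyise   [pre-nasal raising]
  gunyise → gonyise   [vowel merger]
  gonyise (rule 5 does not apply)
  giving Lubelan gonyise.
If borrowed from Zominen 'gonyis' after the early changes, it would undergo only the recent ones:
  rule 4 (vowel merger): no change (gonyis)
  rule 5 (unconditioned shift): no change (gonyis)
  ⇒ as a loan: gonyis
Lubelan 'gonyise' matches the inherited outcome exactly, so it is an inherited cognate, not a loan.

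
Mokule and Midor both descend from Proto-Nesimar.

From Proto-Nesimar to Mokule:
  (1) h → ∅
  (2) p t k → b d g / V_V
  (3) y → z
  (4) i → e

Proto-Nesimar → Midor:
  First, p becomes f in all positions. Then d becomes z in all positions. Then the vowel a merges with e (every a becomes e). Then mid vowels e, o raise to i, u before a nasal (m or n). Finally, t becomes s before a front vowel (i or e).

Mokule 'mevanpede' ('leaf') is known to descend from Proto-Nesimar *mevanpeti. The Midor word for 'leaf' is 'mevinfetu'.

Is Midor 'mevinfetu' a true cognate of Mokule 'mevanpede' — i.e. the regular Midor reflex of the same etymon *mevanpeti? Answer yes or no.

Derive the expected Midor reflex of *mevanpeti:
Midor: *mevanpeti > mevanfeti > mevenfeti > mevinfeti > mevinfesi  (by unconditioned shift, vowel merger, pre-nasal raising, palatalisation)
The regular Midor reflex would be 'mevinfesi', but the attested form is 'mevinfetu'. The correspondence is irregular, so they are not cognates (the Midor form has a different source).

no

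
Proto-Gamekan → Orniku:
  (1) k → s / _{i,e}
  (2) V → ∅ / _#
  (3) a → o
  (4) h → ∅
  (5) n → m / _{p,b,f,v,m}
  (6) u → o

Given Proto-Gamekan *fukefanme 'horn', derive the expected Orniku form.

fosefomm

Orniku: *fukefanme > fusefanme > fusefanm > fusefonm > fusefomm > fosefomm  (by palatalisation, apocope, vowel merger, nasal place assimilation, vowel merger)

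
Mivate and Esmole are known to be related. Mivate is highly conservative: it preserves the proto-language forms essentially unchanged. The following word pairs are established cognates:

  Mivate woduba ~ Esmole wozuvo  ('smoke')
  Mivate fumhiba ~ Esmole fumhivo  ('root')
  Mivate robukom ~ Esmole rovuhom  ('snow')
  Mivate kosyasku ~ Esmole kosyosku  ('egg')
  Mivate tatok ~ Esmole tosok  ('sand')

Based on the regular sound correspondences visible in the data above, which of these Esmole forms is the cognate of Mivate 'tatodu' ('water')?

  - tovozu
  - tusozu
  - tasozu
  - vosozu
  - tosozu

tosozu

kosyasku ~ kosyosku, tatok ~ tosok — Mivate a corresponds to Esmole o after a consonant, before a consonant other than r, m, n, p, b, f, v.
tatok ~ tosok — Mivate t corresponds to Esmole s between vowels (before a back vowel).
woduba ~ wozuvo — Mivate d corresponds to Esmole z between vowels (before a back vowel).
Applying these to Mivate 'tatodu':
  tatodu → totodu   (a→o after a consonant, before a consonant other than r, m, n, p, b, f, v)
  totodu → tosodu   (t→s between vowels (before a back vowel))
  tosodu → tosozu   (d→z between vowels (before a back vowel))
So the Esmole cognate is 'tosozu'.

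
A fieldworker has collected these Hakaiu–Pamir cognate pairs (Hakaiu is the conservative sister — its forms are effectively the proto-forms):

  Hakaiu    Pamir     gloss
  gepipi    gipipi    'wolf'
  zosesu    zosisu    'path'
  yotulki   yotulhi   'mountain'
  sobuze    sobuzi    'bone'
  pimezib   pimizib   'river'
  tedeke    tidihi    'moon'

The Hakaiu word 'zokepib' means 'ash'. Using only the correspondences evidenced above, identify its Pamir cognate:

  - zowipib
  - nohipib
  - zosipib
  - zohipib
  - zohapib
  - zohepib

tedeke ~ tidihi — Hakaiu k corresponds to Pamir h between vowels (before a front vowel).
gepipi ~ gipipi — Hakaiu e corresponds to Pamir i after a consonant, before a labial obstruent.
Applying these to Hakaiu 'zokepib':
  zokepib → zohepib   (k→h between vowels (before a front vowel))
  zohepib → zohipib   (e→i after a consonant, before a labial obstruent)
So the Pamir cognate is 'zohipib'.

zohipib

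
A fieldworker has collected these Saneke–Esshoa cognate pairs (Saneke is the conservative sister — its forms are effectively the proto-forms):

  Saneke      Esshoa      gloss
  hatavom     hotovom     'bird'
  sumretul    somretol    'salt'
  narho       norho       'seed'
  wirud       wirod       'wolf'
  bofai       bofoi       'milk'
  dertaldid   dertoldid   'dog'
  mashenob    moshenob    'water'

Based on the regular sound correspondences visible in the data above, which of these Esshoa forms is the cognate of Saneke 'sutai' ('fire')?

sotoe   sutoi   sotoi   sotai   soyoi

sotoi

sumretul ~ somretol, wirud ~ wirod — Saneke u corresponds to Esshoa o after a consonant, before a consonant other than r, m, n, p, b, f, v.
bofai ~ bofoi — Saneke a corresponds to Esshoa o after a consonant, before a front vowel.
Applying these to Saneke 'sutai':
  sutai → sotai   (u→o after a consonant, before a consonant other than r, m, n, p, b, f, v)
  sotai → sotoi   (a→o after a consonant, before a front vowel)
So the Esshoa cognate is 'sotoi'.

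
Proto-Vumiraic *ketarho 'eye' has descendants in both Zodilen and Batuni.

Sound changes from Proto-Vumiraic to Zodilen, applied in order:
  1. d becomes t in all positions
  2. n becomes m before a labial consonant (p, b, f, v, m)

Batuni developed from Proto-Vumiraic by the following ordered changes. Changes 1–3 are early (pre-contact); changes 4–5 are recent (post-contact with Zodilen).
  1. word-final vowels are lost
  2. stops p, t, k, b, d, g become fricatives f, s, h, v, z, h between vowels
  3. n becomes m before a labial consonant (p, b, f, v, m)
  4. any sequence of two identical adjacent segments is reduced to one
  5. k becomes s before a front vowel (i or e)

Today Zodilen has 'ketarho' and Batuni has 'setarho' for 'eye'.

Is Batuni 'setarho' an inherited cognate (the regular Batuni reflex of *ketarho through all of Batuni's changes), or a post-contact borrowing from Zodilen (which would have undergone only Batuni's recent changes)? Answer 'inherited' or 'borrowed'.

borrowed

If inherited, *ketarho would pass through all of Batuni's changes:
Batuni: *ketarho > ketarh > kesarh > sesarh  (by apocope, intervocalic lenition, palatalisation)
If borrowed from Zodilen 'ketarho' after the early changes, it would undergo only the recent ones:
  rule 4 (degemination): no change (ketarho)
  rule 5 (palatalisation): ketarho → setarho
  ⇒ as a loan: setarho
Batuni 'setarho' matches the loan outcome 'setarho', not the inherited 'sesarh' — it skipped the early Batuni changes, so it was borrowed from Zodilen.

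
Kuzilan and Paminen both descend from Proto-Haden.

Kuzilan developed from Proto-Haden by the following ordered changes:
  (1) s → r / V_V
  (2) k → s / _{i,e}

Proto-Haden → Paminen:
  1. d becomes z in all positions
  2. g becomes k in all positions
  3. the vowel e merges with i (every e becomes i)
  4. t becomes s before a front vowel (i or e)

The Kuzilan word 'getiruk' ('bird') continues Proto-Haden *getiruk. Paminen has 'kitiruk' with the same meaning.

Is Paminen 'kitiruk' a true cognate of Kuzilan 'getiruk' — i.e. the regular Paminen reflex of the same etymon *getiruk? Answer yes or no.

no

Derive the expected Paminen reflex of *getiruk:
Paminen: start from *getiruk.
  rule 1: no change — getiruk
  rule 2 (unconditioned shift): getiruk → ketiruk
  rule 3 (vowel merger): ketiruk → kitiruk
  rule 4 (palatalisation): kitiruk → kisiruk
  ⇒ Paminen kisiruk
The regular Paminen reflex would be 'kisiruk', but the attested form is 'kitiruk'. The correspondence is irregular, so they are not cognates (the Paminen form has a different source).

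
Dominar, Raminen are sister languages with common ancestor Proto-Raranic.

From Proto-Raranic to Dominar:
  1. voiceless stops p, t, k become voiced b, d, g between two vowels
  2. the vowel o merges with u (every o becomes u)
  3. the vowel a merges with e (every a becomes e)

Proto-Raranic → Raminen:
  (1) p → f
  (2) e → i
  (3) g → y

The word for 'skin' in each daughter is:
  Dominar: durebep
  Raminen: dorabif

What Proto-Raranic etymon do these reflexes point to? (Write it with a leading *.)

*dorabep

Position 2: Dominar has u, Raminen has o. Raminen preserves o here (none of its changes turn any other segment into o), so the proto-segment is *o.
Position 7: Dominar has p, Raminen has f. Dominar preserves p here (none of its changes turn any other segment into p), so the proto-segment is *p.
Position 6: Dominar has e, Raminen has i. Taking the neighbouring segments as reconstructed: Dominar e could go back to *a or *e; Raminen i could go back to *e or *i — the one source consistent with every daughter is *e.
Verify the candidate proto-form against each daughter:
Dominar: *dorabep > durabep > durebep  (by vowel merger, vowel merger)
Raminen: *dorabep
  dorabep → dorabef   [unconditioned shift]
  dorabef → dorabif   [vowel merger]
  dorabif (rule 3 does not apply)
  giving Raminen dorabif.
*dorabep is the unique common source.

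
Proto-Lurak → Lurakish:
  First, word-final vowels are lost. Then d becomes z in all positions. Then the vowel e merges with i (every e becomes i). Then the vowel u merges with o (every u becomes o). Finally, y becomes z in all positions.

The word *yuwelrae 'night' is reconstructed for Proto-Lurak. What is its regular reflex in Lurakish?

Lurakish: *yuwelrae > yuwelra > yuwilra > yowilra > zowilra  (by apocope, vowel merger, vowel merger, unconditioned shift)

zowilra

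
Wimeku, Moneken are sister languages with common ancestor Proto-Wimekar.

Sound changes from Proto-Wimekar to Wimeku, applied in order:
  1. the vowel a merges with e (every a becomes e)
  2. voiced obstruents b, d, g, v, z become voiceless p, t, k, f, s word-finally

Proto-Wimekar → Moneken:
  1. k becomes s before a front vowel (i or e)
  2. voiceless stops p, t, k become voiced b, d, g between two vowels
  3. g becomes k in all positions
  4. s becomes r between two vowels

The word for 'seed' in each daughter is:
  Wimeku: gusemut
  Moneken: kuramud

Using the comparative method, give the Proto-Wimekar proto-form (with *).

*gusamud

Position 7: Wimeku has t, Moneken has d. Taking the neighbouring segments as reconstructed: Wimeku t could go back to *t or *d; Moneken d can only go back to *d — the one source consistent with every daughter is *d.
Position 3: Wimeku has s, Moneken has r. Taking the neighbouring segments as reconstructed: Wimeku s can only go back to *s; Moneken r could go back to *s or *r — the one source consistent with every daughter is *s.
This points to *gusamud. Verify forward in each daughter:
Wimeku: *gusamud
  gusamud → gusemud   [vowel merger]
  gusemud → gusemut   [final devoicing]
  giving Wimeku gusemut.
Moneken: *gusamud
  gusamud (rule 1 does not apply)
  gusamud (rule 2 does not apply)
  gusamud → kusamud   [unconditioned shift]
  kusamud → kuramud   [rhotacism]
  giving Moneken kuramud.
No other proto-form is consistent with every reflex, so the reconstruction is *gusamud.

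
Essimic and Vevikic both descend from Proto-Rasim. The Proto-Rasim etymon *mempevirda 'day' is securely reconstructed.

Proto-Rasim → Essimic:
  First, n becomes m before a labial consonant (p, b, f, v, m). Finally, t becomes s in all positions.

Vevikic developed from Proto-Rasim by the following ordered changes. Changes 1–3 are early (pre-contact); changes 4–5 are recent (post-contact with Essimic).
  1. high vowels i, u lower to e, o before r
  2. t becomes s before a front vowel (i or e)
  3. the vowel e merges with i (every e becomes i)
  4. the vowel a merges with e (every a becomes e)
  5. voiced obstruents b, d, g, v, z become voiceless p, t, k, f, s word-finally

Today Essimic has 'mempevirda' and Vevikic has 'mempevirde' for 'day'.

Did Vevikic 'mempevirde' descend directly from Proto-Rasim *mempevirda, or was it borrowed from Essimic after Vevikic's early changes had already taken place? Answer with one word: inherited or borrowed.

borrowed

If inherited, *mempevirda would pass through all of Vevikic's changes:
Vevikic: *mempevirda
  mempevirda → mempeverda   [pre-rhotic lowering]
  mempeverda (rule 2 does not apply)
  mempeverda → mimpivirda   [vowel merger]
  mimpivirda → mimpivirde   [vowel merger]
  mimpivirde (rule 5 does not apply)
  giving Vevikic mimpivirde.
If borrowed from Essimic 'mempevirda' after the early changes, it would undergo only the recent ones:
  rule 4 (vowel merger): mempevirda → mempevirde
  rule 5 (final devoicing): no change (mempevirde)
  ⇒ as a loan: mempevirde
Vevikic 'mempevirde' matches the loan outcome 'mempevirde', not the inherited 'mimpivirde' — it skipped the early Vevikic changes, so it was borrowed from Essimic.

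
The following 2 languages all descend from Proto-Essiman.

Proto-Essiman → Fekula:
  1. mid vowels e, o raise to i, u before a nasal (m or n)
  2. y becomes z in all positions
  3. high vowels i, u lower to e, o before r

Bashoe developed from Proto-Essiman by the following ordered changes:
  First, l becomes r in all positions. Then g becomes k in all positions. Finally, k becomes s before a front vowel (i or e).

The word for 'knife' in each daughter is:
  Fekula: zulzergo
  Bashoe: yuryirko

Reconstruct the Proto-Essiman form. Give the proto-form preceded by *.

*yulyirgo

Position 4: Fekula has z, Bashoe has y. Bashoe preserves y here (none of its changes turn any other segment into y), so the proto-segment is *y.
Position 1: Fekula has z, Bashoe has y. Bashoe preserves y here (none of its changes turn any other segment into y), so the proto-segment is *y.
This points to *yulyirgo. Verify forward in each daughter:
Fekula: *yulyirgo
  yulyirgo (rule 1 does not apply)
  yulyirgo → zulzirgo   [unconditioned shift]
  zulzirgo → zulzergo   [pre-rhotic lowering]
  giving Fekula zulzergo.
Bashoe: *yulyirgo > yuryirgo > yuryirko  (by unconditioned shift, unconditioned shift)
Only *yulyirgo yields all of Fekula zulzergo, Bashoe yuryirko.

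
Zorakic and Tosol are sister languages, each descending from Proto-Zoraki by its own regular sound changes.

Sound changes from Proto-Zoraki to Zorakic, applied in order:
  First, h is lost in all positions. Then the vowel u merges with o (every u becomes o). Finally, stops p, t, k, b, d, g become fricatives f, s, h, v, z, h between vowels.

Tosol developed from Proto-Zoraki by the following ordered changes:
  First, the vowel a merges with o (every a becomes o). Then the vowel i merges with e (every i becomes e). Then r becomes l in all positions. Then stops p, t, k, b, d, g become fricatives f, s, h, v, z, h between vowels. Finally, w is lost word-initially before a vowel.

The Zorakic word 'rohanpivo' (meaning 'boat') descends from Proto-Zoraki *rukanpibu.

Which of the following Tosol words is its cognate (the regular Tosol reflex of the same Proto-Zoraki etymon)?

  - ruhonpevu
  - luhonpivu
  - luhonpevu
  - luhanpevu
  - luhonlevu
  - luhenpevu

Tosol: *rukanpibu
  rukanpibu → rukonpibu   [vowel merger]
  rukonpibu → rukonpebu   [vowel merger]
  rukonpebu → lukonpebu   [unconditioned shift]
  lukonpebu → luhonpevu   [intervocalic lenition]
  luhonpevu (rule 5 does not apply)
  giving Tosol luhonpevu.

luhonpevu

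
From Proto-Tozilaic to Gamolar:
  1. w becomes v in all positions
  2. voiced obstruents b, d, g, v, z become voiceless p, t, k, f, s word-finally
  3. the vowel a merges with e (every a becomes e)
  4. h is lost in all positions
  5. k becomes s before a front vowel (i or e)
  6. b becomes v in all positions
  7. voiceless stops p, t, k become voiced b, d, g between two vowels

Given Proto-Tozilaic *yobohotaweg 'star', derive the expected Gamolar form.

Gamolar: start from *yobohotaweg.
  rule 1 (unconditioned shift): yobohotaweg → yobohotaveg
  rule 2 (final devoicing): yobohotaveg → yobohotavek
  rule 3 (vowel merger): yobohotavek → yobohotevek
  rule 4 (h-loss): yobohotevek → yobootevek
  rule 5: no change — yobootevek
  rule 6 (unconditioned shift): yobootevek → yovootevek
  rule 7 (intervocalic voicing): yovootevek → yovoodevek
  ⇒ Gamolar yovoodevek

yovoodevek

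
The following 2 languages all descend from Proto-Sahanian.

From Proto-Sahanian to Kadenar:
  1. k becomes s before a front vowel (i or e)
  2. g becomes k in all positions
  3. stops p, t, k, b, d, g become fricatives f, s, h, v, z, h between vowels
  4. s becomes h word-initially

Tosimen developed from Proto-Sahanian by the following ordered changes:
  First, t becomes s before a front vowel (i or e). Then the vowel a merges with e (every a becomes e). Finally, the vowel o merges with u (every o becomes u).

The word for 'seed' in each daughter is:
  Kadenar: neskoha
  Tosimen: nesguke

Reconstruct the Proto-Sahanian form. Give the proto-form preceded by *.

Position 4: Kadenar has k, Tosimen has g. Tosimen preserves g here (none of its changes turn any other segment into g), so the proto-segment is *g.
Position 5: Kadenar has o, Tosimen has u. Kadenar preserves o here (none of its changes turn any other segment into o), so the proto-segment is *o.
Position 6: Kadenar has h, Tosimen has k. Tosimen preserves k here (none of its changes turn any other segment into k), so the proto-segment is *k.
Verify the candidate proto-form against each daughter:
Kadenar: start from *nesgoka.
  rule 1: no change — nesgoka
  rule 2 (unconditioned shift): nesgoka → neskoka
  rule 3 (intervocalic lenition): neskoka → neskoha
  rule 4: no change — neskoha
  ⇒ Kadenar neskoha
Tosimen: *nesgoka
  nesgoka (rule 1 does not apply)
  nesgoka → nesgoke   [vowel merger]
  nesgoke → nesguke   [vowel merger]
  giving Tosimen nesguke.
*nesgoka is the unique common source.

*nesgoka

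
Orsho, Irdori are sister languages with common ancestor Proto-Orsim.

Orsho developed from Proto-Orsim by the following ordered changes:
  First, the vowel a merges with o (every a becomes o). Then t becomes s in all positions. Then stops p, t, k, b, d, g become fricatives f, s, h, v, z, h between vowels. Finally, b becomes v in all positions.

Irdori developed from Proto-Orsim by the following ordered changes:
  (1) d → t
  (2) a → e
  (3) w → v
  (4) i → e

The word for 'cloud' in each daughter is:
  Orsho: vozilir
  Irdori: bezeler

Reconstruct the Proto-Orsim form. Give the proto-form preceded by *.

Position 4: Orsho has i, Irdori has e. Orsho preserves i here (none of its changes turn any other segment into i), so the proto-segment is *i.
Position 6: Orsho has i, Irdori has e. Orsho preserves i here (none of its changes turn any other segment into i), so the proto-segment is *i.
Position 2: Orsho has o, Irdori has e. Taking the neighbouring segments as reconstructed: Orsho o could go back to *a or *o; Irdori e could go back to *a or *e or *i — the one source consistent with every daughter is *a.
Verify the candidate proto-form against each daughter:
Orsho: start from *bazilir.
  rule 1 (vowel merger): bazilir → bozilir
  rule 2: no change — bozilir
  rule 3: no change — bozilir
  rule 4 (unconditioned shift): bozilir → vozilir
  ⇒ Orsho vozilir
Irdori: start from *bazilir.
  rule 1: no change — bazilir
  rule 2 (vowel merger): bazilir → bezilir
  rule 3: no change — bezilir
  rule 4 (vowel merger): bezilir → bezeler
  ⇒ Irdori bezeler
Only *bazilir yields all of Orsho vozilir, Irdori bezeler.

*bazilir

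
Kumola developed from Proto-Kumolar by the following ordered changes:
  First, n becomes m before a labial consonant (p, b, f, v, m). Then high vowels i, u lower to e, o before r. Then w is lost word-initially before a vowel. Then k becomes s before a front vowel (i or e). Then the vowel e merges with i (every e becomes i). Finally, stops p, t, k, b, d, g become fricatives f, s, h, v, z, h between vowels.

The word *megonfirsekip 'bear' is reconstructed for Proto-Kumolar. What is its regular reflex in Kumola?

Kumola: start from *megonfirsekip.
  rule 1 (nasal place assimilation): megonfirsekip → megomfirsekip
  rule 2 (pre-rhotic lowering): megomfirsekip → megomfersekip
  rule 3: no change — megomfersekip
  rule 4 (palatalisation): megomfersekip → megomfersesip
  rule 5 (vowel merger): megomfersesip → migomfirsisip
  rule 6 (intervocalic lenition): migomfirsisip → mihomfirsisip
  ⇒ Kumola mihomfirsisip

mihomfirsisip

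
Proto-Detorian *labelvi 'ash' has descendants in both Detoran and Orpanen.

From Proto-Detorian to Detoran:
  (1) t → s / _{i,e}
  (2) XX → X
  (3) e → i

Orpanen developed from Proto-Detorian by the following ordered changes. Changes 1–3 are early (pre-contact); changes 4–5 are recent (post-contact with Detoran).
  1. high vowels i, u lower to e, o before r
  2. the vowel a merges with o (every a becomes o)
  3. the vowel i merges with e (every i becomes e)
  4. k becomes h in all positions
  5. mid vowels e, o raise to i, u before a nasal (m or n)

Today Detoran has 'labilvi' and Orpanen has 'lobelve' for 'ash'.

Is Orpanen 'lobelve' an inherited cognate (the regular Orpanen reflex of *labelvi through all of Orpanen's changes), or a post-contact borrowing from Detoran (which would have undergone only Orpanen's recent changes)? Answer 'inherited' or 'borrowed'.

If inherited, *labelvi would pass through all of Orpanen's changes:
Orpanen: *labelvi > lobelvi > lobelve  (by vowel merger, vowel merger)
If borrowed from Detoran 'labilvi' after the early changes, it would undergo only the recent ones:
  rule 4 (unconditioned shift): no change (labilvi)
  rule 5 (pre-nasal raising): no change (labilvi)
  ⇒ as a loan: labilvi
Orpanen 'lobelve' matches the inherited outcome exactly, so it is an inherited cognate, not a loan.

inherited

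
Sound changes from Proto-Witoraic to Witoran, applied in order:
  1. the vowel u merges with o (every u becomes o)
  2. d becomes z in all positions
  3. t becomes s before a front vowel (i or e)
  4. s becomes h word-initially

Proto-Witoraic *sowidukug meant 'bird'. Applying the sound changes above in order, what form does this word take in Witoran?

howizokog

Witoran: *sowidukug
  sowidukug → sowidokog   [vowel merger]
  sowidokog → sowizokog   [unconditioned shift]
  sowizokog (rule 3 does not apply)
  sowizokog → howizokog   [debuccalisation]
  giving Witoran howizokog.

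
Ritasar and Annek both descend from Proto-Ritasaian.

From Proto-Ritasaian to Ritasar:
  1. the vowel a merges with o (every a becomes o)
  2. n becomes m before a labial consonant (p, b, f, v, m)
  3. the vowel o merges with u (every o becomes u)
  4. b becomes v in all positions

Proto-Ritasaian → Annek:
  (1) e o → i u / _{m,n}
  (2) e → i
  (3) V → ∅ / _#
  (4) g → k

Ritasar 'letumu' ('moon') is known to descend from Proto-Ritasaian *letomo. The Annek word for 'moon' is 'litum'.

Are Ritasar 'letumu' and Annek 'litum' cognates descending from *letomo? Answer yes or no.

Derive the expected Annek reflex of *letomo:
Annek: *letomo
  letomo → letumo   [pre-nasal raising]
  letumo → litumo   [vowel merger]
  litumo → litum   [apocope]
  litum (rule 4 does not apply)
  giving Annek litum.
Annek 'litum' matches the regular reflex exactly, so the pair is cognate.

yes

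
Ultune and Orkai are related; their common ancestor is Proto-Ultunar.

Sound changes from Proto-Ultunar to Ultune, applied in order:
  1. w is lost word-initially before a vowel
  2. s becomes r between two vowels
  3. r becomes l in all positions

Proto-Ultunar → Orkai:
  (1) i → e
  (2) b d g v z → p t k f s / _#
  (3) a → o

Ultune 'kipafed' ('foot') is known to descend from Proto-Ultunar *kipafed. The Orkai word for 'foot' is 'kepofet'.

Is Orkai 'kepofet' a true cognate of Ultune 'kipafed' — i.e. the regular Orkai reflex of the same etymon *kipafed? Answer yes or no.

Derive the expected Orkai reflex of *kipafed:
Orkai: start from *kipafed.
  rule 1 (vowel merger): kipafed → kepafed
  rule 2 (final devoicing): kepafed → kepafet
  rule 3 (vowel merger): kepafet → kepofet
  ⇒ Orkai kepofet
Orkai 'kepofet' matches the regular reflex exactly, so the pair is cognate.

yes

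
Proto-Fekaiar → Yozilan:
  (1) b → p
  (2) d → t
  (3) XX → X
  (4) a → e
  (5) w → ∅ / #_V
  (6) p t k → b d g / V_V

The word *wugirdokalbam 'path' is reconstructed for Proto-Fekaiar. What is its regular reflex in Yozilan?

Yozilan: *wugirdokalbam
  wugirdokalbam → wugirdokalpam   [unconditioned shift]
  wugirdokalpam → wugirtokalpam   [unconditioned shift]
  wugirtokalpam (rule 3 does not apply)
  wugirtokalpam → wugirtokelpem   [vowel merger]
  wugirtokelpem → ugirtokelpem   [glide loss]
  ugirtokelpem → ugirtogelpem   [intervocalic voicing]
  giving Yozilan ugirtogelpem.

ugirtogelpem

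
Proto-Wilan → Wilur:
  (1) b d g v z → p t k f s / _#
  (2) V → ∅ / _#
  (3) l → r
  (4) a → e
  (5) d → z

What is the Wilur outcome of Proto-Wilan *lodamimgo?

rozemimg

Wilur: start from *lodamimgo.
  rule 1: no change — lodamimgo
  rule 2 (apocope): lodamimgo → lodamimg
  rule 3 (unconditioned shift): lodamimg → rodamimg
  rule 4 (vowel merger): rodamimg → rodemimg
  rule 5 (unconditioned shift): rodemimg → rozemimg
  ⇒ Wilur rozemimg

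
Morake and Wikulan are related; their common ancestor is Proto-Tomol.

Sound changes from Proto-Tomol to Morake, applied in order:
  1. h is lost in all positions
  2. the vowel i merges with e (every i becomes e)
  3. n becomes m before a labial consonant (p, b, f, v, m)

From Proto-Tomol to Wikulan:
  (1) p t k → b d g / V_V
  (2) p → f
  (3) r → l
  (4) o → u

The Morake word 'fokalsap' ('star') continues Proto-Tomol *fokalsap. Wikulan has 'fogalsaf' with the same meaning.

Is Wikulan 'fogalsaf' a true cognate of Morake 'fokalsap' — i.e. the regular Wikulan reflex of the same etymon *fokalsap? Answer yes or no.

Derive the expected Wikulan reflex of *fokalsap:
Wikulan: start from *fokalsap.
  rule 1 (intervocalic voicing): fokalsap → fogalsap
  rule 2 (unconditioned shift): fogalsap → fogalsaf
  rule 3: no change — fogalsaf
  rule 4 (vowel merger): fogalsaf → fugalsaf
  ⇒ Wikulan fugalsaf
The regular Wikulan reflex would be 'fugalsaf', but the attested form is 'fogalsaf'. The correspondence is irregular, so they are not cognates (the Wikulan form has a different source).

no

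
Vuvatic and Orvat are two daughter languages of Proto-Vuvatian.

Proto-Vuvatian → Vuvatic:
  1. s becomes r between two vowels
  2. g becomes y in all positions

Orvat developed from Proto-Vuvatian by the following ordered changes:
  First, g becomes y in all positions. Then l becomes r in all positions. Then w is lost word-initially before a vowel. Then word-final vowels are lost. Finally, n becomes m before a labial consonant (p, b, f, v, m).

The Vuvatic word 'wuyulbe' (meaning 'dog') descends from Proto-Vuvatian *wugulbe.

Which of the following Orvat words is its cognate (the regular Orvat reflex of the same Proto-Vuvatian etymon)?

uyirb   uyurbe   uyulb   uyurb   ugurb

Orvat: *wugulbe
  wugulbe → wuyulbe   [unconditioned shift]
  wuyulbe → wuyurbe   [unconditioned shift]
  wuyurbe → uyurbe   [glide loss]
  uyurbe → uyurb   [apocope]
  uyurb (rule 5 does not apply)
  giving Orvat uyurb.

uyurb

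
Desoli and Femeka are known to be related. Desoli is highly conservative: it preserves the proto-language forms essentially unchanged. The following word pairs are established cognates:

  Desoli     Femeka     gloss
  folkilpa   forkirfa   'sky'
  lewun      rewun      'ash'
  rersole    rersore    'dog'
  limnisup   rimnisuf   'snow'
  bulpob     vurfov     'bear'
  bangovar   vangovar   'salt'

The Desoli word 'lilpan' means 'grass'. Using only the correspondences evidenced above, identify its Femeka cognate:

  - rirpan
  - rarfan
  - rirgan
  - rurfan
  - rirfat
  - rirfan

rirfan

limnisup ~ rimnisuf — Desoli l corresponds to Femeka r word-initially before a front vowel.
folkilpa ~ forkirfa, bulpob ~ vurfov — Desoli l corresponds to Femeka r after a vowel, before a labial obstruent.
folkilpa ~ forkirfa — Desoli p corresponds to Femeka f after a consonant, before a back vowel.
Applying these to Desoli 'lilpan':
  lilpan → rilpan   (l→r word-initially before a front vowel)
  rilpan → rirpan   (l→r after a vowel, before a labial obstruent)
  rirpan → rirfan   (p→f after a consonant, before a back vowel)
So the Femeka cognate is 'rirfan'.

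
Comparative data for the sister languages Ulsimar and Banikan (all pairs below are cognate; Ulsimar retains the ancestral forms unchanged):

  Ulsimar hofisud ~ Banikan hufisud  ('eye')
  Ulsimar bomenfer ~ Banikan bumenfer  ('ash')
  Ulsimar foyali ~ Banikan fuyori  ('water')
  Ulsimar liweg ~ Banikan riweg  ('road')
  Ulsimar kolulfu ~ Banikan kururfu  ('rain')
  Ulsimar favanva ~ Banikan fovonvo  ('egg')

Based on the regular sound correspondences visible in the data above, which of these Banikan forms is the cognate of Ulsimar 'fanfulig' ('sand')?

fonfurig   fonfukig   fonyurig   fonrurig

favanva ~ fovonvo — Ulsimar a corresponds to Banikan o after a consonant, before a nasal.
foyali ~ fuyori — Ulsimar l corresponds to Banikan r between vowels (before a front vowel).
Applying these to Ulsimar 'fanfulig':
  fanfulig → fonfulig   (a→o after a consonant, before a nasal)
  fonfulig → fonfurig   (l→r between vowels (before a front vowel))
So the Banikan cognate is 'fonfurig'.

fonfurig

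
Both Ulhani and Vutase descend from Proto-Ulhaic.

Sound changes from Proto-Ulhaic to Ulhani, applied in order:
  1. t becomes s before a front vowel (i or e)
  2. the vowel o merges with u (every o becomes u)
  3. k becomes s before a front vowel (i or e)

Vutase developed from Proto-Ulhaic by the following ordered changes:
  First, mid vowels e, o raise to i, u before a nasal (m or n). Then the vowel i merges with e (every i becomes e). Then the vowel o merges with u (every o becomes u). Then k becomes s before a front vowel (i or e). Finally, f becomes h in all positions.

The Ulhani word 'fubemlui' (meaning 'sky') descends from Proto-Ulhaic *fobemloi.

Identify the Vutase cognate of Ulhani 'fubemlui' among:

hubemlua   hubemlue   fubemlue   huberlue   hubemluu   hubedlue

hubemlue

Vutase: *fobemloi > fobimloi > fobemloe > fubemlue > hubemlue  (by pre-nasal raising, vowel merger, vowel merger, unconditioned shift)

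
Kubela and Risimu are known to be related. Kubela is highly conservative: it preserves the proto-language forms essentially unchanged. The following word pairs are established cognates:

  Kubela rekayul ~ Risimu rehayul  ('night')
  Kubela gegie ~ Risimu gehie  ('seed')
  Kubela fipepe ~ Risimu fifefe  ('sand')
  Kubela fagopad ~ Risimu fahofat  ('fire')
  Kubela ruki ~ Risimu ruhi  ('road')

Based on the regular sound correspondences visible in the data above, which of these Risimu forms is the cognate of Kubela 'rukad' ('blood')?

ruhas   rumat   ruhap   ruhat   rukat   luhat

rekayul ~ rehayul — Kubela k corresponds to Risimu h between vowels (before a back vowel).
fagopad ~ fahofat — Kubela d corresponds to Risimu t word-finally.
Applying these to Kubela 'rukad':
  rukad → ruhad   (k→h between vowels (before a back vowel))
  ruhad → ruhat   (d→t word-finally)
So the Risimu cognate is 'ruhat'.

ruhat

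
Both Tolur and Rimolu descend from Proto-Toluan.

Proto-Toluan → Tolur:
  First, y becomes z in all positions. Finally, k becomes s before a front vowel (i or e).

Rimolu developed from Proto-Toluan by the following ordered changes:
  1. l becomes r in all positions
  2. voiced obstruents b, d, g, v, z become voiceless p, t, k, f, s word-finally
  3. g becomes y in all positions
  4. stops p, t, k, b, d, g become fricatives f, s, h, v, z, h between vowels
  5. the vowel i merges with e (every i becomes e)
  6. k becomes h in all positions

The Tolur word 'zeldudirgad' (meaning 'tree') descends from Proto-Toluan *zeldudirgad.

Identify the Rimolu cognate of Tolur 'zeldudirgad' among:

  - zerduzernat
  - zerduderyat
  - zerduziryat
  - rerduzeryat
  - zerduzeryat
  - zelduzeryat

Rimolu: *zeldudirgad
  zeldudirgad → zerdudirgad   [unconditioned shift]
  zerdudirgad → zerdudirgat   [final devoicing]
  zerdudirgat → zerdudiryat   [unconditioned shift]
  zerdudiryat → zerduziryat   [intervocalic lenition]
  zerduziryat → zerduzeryat   [vowel merger]
  zerduzeryat (rule 6 does not apply)
  giving Rimolu zerduzeryat.
Only 'zerduzeryat' matches the regular Rimolu development of *zeldudirgad.

zerduzeryat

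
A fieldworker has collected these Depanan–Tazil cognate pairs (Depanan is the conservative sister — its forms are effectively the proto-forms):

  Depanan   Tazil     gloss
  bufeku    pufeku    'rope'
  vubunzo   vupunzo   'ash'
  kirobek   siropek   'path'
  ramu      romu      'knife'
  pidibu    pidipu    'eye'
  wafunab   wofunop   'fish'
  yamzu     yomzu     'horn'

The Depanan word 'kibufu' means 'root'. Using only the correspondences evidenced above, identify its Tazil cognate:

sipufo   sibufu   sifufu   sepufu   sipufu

kirobek ~ siropek — Depanan k corresponds to Tazil s word-initially before a front vowel.
vubunzo ~ vupunzo, pidibu ~ pidipu — Depanan b corresponds to Tazil p between vowels (before a back vowel).
Applying these to Depanan 'kibufu':
  kibufu → sibufu   (k→s word-initially before a front vowel)
  sibufu → sipufu   (b→p between vowels (before a back vowel))
So the Tazil cognate is 'sipufu'.

sipufu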